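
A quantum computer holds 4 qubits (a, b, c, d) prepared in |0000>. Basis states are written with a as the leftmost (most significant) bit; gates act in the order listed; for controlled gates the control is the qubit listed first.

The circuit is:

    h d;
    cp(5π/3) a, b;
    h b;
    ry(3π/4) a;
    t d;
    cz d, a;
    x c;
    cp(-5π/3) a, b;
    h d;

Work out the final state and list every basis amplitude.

The resulting statevector has amplitude 0 on |0000>, 0 on |0001>, (1 + exp(I*pi/4))*sqrt(4 - 2*sqrt(2))/8 on |0010>, (1/8 - exp(I*pi/4)/8)*sqrt(4 - 2*sqrt(2)) on |0011>, 0 on |0100>, 0 on |0101>, (1 + exp(I*pi/4))*sqrt(4 - 2*sqrt(2))/8 on |0110>, (1/8 - exp(I*pi/4)/8)*sqrt(4 - 2*sqrt(2)) on |0111>, 0 on |1000>, 0 on |1001>, (1/8 - exp(I*pi/4)/8)*sqrt(2*sqrt(2) + 4) on |1010>, (1 + exp(I*pi/4))*sqrt(2*sqrt(2) + 4)/8 on |1011>, 0 on |1100>, 0 on |1101>, sqrt(2*sqrt(2) + 4)*(-exp(7*I*pi/12)/8 + exp(I*pi/3)/8) on |1110>, (1 + exp(I*pi/4))*sqrt(2*sqrt(2) + 4)*exp(I*pi/3)/8 on |1111>.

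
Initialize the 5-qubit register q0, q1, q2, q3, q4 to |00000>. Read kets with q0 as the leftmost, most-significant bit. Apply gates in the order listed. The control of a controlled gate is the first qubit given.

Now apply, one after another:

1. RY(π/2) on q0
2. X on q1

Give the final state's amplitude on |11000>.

The final state's coefficient on |11000> equals sqrt(2)/2.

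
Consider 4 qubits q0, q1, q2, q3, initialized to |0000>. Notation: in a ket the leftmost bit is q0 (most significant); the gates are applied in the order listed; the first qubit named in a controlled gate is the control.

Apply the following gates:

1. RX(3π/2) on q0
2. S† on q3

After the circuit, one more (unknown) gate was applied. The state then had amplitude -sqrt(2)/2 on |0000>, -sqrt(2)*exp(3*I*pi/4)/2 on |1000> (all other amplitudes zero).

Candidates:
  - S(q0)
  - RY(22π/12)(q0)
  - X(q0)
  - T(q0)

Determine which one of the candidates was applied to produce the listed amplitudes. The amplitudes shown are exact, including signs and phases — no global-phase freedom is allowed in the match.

It was T(q0) that produced the state shown.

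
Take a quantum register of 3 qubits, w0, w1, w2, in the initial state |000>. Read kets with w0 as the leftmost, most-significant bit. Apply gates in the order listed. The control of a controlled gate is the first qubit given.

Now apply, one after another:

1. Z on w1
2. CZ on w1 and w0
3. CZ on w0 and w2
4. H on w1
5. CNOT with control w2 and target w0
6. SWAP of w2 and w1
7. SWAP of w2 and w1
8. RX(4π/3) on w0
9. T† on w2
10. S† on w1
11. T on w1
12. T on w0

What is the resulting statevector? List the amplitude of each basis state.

The resulting statevector has amplitude -sqrt(2)/4 on |000>, 0 on |001>, sqrt(2)*exp(3*I*pi/4)/4 on |010>, 0 on |011>, -sqrt(6)*exp(3*I*pi/4)/4 on |100>, 0 on |101>, -sqrt(6)*I/4 on |110>, 0 on |111>. Key observation: gates 6-7 undo each other exactly, leaving only the rest of the circuit to track.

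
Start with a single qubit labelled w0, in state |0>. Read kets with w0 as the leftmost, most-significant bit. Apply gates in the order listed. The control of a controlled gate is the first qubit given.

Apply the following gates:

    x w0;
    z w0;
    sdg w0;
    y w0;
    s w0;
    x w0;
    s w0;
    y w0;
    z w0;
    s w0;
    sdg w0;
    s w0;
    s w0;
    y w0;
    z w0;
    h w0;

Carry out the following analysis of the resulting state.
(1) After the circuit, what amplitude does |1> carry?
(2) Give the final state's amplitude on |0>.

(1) The amplitude on |1> is sqrt(2)*I/2.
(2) The amplitude on |0> is -sqrt(2)*I/2.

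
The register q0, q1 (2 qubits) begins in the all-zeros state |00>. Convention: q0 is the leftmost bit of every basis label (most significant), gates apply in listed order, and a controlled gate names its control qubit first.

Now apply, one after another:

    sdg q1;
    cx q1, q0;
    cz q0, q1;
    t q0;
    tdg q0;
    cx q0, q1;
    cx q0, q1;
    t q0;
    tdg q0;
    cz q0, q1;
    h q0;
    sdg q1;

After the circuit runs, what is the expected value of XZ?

In the final state, XZ has expectation 1.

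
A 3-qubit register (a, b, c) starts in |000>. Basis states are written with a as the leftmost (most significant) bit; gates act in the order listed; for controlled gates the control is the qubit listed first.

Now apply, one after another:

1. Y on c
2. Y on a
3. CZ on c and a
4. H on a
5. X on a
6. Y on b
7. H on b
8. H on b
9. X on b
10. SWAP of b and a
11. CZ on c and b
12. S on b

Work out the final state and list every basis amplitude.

After the circuit, the state carries amplitude -sqrt(2)*I/2 on |001>, sqrt(2)/2 on |011>, and 0 on every other basis state.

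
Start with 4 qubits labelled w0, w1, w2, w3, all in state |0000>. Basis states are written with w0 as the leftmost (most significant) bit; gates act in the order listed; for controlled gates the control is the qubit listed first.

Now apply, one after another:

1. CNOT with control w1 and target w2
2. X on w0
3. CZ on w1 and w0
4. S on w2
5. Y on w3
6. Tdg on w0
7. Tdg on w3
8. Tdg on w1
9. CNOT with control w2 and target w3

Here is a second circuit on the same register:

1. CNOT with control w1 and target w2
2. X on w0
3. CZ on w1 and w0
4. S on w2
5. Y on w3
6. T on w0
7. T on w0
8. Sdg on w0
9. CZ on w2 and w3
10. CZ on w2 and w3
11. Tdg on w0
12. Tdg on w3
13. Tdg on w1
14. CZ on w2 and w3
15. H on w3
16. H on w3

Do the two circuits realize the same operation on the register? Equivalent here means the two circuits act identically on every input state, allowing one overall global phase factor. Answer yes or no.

No — the two circuits implement different unitaries, even allowing a global phase.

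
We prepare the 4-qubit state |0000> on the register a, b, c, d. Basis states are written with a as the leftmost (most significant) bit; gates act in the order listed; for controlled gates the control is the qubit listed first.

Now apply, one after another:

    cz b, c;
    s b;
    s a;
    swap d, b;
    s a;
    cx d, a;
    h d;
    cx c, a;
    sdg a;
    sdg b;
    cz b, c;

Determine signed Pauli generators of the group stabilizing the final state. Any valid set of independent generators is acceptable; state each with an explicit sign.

One valid set of independent stabilizer generators is +IIIX, +ZIII, +IZII, +IIZI (any independent generating set of the same group is equally correct).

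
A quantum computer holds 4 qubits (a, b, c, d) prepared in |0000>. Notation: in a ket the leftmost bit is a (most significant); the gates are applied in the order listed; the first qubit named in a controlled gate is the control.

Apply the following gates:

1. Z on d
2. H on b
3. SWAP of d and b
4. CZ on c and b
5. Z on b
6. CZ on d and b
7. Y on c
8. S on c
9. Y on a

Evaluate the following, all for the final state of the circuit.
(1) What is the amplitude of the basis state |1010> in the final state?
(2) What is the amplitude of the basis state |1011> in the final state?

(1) The final state's coefficient on |1010> equals -sqrt(2)*I/2.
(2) |1011> carries amplitude -sqrt(2)*I/2 in the final state.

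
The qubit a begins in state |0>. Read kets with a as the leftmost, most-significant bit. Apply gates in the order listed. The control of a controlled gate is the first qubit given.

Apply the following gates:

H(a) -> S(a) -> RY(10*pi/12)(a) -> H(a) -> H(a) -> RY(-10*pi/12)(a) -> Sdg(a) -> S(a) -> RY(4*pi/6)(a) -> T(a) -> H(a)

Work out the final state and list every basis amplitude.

The resulting statevector has amplitude 1/4 - sqrt(3)*I/4 + exp(3*I*pi/4)/4 + sqrt(3)*exp(I*pi/4)/4 on |0>, 1/4 - sqrt(3)*I/4 - sqrt(3)*exp(I*pi/4)/4 - exp(3*I*pi/4)/4 on |1>. Key observation: the block from step 2 through step 7 cancels to the identity and can be dropped.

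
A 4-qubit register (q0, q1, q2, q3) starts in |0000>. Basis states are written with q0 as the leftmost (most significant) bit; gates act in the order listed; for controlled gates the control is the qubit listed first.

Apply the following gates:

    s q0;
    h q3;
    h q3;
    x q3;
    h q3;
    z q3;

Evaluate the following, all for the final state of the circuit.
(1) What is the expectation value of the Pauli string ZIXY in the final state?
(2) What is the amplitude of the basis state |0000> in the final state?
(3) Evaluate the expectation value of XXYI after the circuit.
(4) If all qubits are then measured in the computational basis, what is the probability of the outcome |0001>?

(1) The expectation value of ZIXY is 0.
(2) The final state's coefficient on |0000> equals sqrt(2)/2.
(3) The expectation value of XXYI is 0.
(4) The probability of measuring |0001> is 1/2.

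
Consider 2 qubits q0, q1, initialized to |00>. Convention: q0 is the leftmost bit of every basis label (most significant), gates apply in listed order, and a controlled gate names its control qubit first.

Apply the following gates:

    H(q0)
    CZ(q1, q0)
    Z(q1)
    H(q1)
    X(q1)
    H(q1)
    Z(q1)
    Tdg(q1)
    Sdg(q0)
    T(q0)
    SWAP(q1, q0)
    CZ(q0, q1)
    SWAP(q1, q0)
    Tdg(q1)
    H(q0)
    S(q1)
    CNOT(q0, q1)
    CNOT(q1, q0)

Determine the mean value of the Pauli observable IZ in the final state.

The observable IZ averages to sqrt(2)/2.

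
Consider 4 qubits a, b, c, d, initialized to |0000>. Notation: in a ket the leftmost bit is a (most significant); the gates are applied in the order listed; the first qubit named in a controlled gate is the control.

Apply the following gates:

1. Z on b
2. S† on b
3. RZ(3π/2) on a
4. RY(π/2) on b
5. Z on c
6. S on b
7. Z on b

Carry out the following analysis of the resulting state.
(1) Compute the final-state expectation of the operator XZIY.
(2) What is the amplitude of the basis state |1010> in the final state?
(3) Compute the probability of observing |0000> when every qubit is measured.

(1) The expectation value of XZIY is 0.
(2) The final state's coefficient on |1010> equals 0.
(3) The probability of measuring |0000> is 1/2.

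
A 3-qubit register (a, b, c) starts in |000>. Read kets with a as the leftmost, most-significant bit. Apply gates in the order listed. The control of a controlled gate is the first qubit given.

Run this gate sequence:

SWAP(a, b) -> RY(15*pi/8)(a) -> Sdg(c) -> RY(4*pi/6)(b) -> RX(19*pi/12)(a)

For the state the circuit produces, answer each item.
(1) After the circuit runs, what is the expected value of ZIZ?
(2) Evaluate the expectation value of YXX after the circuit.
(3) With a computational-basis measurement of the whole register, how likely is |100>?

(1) The observable ZIZ averages to -sqrt(2)*cos(pi/16)**2/4 - sqrt(3)*sqrt(1/2 - sqrt(2)/4)*sqrt(sqrt(2)/4 + 1/2)*sin(pi/16)**2 + sqrt(2)*sin(pi/16)**2/4 + sqrt(3)*sqrt(1/2 - sqrt(2)/4)*sqrt(sqrt(2)/4 + 1/2)*cos(pi/16)**2.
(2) In the final state, YXX has expectation 0.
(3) A full measurement returns |100> with probability -sqrt(3)*sqrt(1/2 - sqrt(2)/4)*sqrt(sqrt(2)/4 + 1/2)*cos(pi/16)**2/8 - sqrt(2)*sin(pi/16)**2/32 + sqrt(3)*sqrt(1/2 - sqrt(2)/4)*sqrt(sqrt(2)/4 + 1/2)*sin(pi/16)**2/8 + sin(pi/16)**2/8 + sqrt(2)*cos(pi/16)**2/32 + cos(pi/16)**2/8.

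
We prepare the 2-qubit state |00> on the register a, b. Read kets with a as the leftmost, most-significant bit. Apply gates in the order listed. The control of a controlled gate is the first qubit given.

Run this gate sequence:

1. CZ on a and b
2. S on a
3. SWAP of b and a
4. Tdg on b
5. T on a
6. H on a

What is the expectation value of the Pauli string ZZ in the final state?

In the final state, ZZ has expectation 0.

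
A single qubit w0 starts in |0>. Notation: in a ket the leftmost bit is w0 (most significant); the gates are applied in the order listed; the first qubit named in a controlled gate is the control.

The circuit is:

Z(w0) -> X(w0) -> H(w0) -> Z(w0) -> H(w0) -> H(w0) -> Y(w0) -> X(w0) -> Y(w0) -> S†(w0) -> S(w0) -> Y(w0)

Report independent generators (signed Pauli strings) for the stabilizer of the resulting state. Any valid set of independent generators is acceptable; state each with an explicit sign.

One valid set of independent stabilizer generators is -X (any independent generating set of the same group is equally correct).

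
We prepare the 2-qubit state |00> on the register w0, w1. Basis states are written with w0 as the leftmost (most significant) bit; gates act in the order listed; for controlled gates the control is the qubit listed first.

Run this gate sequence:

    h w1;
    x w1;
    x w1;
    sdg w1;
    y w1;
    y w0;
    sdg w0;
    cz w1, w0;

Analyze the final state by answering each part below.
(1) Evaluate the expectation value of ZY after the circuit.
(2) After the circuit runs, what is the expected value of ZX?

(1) The observable ZY averages to -1.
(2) The expectation value of ZX is 0.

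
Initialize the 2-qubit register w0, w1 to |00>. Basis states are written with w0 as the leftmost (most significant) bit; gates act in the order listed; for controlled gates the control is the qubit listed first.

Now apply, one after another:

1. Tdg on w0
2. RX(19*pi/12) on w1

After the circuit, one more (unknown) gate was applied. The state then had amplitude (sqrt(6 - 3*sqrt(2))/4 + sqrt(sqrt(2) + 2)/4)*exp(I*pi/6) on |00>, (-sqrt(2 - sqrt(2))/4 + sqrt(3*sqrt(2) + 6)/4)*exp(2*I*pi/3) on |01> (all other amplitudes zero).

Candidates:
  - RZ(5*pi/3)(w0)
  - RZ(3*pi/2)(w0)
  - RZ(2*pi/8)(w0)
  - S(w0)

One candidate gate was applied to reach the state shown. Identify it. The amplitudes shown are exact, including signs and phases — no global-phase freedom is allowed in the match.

The applied gate was RZ(5*pi/3)(w0).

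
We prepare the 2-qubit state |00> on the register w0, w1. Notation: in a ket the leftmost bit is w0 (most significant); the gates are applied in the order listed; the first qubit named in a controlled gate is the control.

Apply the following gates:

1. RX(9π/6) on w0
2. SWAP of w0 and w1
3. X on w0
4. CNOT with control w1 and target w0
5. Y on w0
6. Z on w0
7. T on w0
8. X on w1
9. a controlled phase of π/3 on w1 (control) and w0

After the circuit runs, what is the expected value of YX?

The expectation value of YX is sqrt(2)/2.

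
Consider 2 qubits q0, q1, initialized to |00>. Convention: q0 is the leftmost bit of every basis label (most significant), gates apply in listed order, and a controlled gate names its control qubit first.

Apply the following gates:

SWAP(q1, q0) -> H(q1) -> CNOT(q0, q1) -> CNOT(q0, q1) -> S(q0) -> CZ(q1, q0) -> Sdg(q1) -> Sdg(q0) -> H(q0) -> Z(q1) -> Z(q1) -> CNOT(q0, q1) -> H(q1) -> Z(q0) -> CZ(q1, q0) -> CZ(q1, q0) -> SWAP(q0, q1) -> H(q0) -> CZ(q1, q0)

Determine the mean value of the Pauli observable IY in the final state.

The expectation value of IY is 1.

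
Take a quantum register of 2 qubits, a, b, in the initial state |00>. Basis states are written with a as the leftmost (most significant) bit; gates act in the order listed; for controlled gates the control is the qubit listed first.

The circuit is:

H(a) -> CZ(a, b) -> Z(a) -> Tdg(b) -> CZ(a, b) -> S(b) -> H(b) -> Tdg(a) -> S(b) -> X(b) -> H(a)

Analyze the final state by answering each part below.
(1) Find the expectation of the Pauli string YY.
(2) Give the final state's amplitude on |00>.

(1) The expectation value of YY is sqrt(2)/2.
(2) The final state's coefficient on |00> equals sqrt(2)*(-exp(I*pi/4) + I)/4.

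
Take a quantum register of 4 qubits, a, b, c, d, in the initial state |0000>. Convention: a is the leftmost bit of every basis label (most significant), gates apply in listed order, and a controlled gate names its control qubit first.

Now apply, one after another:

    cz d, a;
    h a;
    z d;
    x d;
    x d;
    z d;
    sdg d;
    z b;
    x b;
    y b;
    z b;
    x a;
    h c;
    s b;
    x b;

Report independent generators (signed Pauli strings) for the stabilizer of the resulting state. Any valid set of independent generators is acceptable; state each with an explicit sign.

The final state is stabilized by the group generated by +XIII, +IIXI, -IZII, +IIIZ; other independent generating sets are equally valid. Key observation: steps 3-6 multiply out to the identity, so the circuit reduces to the remaining gates.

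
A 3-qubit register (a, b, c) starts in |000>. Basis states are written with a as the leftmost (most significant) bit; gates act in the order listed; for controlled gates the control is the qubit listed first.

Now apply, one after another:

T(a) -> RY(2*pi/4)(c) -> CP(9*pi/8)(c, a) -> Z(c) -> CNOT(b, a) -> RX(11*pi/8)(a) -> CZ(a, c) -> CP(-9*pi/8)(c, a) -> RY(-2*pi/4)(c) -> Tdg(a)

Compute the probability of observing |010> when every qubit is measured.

A full measurement returns |010> with probability 0.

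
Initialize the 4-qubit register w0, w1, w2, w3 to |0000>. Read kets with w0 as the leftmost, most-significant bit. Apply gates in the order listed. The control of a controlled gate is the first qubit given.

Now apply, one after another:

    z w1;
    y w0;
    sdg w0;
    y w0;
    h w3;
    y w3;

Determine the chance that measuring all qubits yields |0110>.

The probability of measuring |0110> is 0.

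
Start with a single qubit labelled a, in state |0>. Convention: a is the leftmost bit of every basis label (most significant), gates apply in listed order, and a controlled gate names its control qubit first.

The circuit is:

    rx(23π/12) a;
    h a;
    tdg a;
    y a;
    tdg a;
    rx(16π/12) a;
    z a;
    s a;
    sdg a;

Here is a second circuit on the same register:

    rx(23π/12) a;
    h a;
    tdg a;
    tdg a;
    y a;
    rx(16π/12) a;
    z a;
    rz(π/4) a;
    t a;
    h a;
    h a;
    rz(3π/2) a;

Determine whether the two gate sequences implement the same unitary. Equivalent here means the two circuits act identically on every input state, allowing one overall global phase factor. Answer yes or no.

No, they are not equivalent — no single phase factor reconciles the two unitaries.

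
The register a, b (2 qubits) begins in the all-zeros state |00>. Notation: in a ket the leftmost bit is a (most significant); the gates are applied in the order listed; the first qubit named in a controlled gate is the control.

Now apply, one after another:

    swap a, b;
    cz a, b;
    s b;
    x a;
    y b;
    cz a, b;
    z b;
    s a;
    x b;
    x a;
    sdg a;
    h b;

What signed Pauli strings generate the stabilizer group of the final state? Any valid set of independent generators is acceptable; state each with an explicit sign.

The stabilizer group can be generated by +IX, +ZI, among other valid generating sets.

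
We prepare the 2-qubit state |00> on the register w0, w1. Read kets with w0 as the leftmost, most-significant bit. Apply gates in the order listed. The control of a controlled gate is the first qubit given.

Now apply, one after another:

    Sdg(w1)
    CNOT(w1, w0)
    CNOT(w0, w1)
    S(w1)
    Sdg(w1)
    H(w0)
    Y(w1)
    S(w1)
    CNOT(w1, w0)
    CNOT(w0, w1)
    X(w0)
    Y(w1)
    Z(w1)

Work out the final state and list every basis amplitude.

After the circuit, the state carries amplitude 0 on |00>, sqrt(2)*I/2 on |01>, sqrt(2)*I/2 on |10>, 0 on |11>.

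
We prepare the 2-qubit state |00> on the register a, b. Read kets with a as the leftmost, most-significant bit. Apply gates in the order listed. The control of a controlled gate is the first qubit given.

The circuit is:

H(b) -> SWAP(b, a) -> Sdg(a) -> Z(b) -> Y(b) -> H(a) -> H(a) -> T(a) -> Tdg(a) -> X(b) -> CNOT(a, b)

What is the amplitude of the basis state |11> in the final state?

The amplitude on |11> is sqrt(2)/2. Key observation: gates 6-7 undo each other exactly, leaving only the rest of the circuit to track.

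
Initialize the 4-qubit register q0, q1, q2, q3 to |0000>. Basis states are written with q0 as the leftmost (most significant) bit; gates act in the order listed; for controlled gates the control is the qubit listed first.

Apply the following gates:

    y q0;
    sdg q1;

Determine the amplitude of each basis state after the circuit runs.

The final amplitudes are I on |1000>, and 0 on every other basis state.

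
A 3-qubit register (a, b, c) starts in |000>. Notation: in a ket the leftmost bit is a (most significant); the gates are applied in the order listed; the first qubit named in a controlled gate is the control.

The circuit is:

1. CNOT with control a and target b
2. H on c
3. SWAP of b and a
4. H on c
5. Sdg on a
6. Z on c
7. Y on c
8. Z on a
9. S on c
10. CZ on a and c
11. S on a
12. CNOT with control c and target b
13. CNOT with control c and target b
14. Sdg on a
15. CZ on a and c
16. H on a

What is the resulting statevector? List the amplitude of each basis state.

The resulting statevector has amplitude -sqrt(2)/2 on |001>, -sqrt(2)/2 on |101>, and 0 on every other basis state. Key observation: the block from step 10 through step 15 cancels to the identity and can be dropped.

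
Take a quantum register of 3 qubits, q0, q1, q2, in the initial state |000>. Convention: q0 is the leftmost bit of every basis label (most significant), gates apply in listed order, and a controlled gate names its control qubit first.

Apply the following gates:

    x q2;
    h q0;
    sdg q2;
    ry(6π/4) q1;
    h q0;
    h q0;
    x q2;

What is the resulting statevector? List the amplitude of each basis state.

The final amplitudes are I/2 on |000>, 0 on |001>, -I/2 on |010>, 0 on |011>, I/2 on |100>, 0 on |101>, -I/2 on |110>, 0 on |111>.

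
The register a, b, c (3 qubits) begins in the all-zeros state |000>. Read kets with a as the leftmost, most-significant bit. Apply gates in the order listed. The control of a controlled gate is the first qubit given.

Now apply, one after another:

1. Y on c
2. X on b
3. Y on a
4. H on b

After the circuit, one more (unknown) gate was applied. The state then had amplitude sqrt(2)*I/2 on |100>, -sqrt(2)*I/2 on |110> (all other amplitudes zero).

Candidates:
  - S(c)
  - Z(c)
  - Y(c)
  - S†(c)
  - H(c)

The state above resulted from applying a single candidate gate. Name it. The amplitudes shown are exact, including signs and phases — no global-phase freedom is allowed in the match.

The unique candidate consistent with the amplitudes is Y(c).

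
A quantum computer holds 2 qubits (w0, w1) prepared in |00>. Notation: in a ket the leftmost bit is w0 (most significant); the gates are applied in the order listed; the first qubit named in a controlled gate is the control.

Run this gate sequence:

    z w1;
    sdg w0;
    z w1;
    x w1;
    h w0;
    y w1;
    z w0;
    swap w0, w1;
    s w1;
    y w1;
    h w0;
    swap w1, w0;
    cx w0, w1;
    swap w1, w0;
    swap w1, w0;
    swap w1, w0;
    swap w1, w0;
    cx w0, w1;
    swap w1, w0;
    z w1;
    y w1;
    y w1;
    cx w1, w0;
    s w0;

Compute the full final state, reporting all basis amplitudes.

The final amplitudes are I/2 on |00>, -1/2 on |01>, -1/2 on |10>, -I/2 on |11>. Key observation: gates 12-19 undo each other exactly, leaving only the rest of the circuit to track.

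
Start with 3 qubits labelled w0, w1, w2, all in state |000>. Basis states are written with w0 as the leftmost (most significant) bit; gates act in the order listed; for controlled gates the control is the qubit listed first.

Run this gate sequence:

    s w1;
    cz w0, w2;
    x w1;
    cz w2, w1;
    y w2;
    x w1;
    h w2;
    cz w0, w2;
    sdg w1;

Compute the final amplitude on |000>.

|000> carries amplitude sqrt(2)*I/2 in the final state.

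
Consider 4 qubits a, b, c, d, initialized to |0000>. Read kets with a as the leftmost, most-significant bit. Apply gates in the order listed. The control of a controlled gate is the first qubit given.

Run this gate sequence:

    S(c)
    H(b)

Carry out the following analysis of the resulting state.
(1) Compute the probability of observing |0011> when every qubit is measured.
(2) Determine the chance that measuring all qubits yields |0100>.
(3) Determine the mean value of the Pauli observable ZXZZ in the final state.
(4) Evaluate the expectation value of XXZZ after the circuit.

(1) Outcome |0011> occurs with probability 0.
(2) The probability of measuring |0100> is 1/2.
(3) In the final state, ZXZZ has expectation 1.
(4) In the final state, XXZZ has expectation 0.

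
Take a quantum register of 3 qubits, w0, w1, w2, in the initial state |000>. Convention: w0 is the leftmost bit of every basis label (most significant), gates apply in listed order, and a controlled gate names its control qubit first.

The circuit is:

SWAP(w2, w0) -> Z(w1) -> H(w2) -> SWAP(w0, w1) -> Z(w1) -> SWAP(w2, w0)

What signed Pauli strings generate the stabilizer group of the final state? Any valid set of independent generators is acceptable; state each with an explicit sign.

The final state is stabilized by the group generated by +XII, +IZI, +IIZ; other independent generating sets are equally valid.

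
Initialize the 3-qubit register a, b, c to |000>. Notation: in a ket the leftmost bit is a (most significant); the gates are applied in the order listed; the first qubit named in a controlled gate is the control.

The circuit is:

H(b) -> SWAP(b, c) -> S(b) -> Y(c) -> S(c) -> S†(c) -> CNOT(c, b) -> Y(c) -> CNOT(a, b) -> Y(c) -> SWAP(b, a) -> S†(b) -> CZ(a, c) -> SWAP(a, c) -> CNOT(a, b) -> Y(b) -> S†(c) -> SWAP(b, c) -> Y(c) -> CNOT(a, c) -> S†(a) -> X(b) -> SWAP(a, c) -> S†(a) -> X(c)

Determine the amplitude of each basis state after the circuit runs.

The resulting statevector has amplitude sqrt(2)*I/2 on |000>, -sqrt(2)*I/2 on |011>, and 0 on every other basis state.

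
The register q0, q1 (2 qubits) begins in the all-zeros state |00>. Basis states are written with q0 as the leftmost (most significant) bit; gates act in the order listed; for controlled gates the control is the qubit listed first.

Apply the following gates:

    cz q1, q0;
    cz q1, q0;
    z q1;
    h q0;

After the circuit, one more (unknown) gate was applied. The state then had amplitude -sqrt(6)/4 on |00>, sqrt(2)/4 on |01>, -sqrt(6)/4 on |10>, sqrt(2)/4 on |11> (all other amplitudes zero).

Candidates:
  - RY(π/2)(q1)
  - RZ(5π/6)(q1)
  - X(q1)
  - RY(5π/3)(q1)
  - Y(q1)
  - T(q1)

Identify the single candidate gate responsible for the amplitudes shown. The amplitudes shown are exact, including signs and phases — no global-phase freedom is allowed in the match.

It was RY(5π/3)(q1) that produced the state shown. Key observation: the block from step 1 through step 2 cancels to the identity and can be dropped.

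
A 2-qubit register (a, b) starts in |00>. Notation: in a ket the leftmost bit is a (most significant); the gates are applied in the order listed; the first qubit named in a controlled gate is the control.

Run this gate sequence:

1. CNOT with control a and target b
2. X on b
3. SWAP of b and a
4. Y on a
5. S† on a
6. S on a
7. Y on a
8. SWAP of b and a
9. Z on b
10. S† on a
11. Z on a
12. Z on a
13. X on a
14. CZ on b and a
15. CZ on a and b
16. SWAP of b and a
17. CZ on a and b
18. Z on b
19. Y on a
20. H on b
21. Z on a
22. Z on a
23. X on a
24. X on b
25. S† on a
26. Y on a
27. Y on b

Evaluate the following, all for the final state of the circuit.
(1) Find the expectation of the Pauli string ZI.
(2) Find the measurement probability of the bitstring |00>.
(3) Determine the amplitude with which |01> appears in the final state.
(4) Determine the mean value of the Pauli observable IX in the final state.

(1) The expectation value of ZI is 1. Key observation: steps 3-8 multiply out to the identity, so the circuit reduces to the remaining gates.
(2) A full measurement returns |00> with probability 1/2.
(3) The final state's coefficient on |01> equals -sqrt(2)/2.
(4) The observable IX averages to 1.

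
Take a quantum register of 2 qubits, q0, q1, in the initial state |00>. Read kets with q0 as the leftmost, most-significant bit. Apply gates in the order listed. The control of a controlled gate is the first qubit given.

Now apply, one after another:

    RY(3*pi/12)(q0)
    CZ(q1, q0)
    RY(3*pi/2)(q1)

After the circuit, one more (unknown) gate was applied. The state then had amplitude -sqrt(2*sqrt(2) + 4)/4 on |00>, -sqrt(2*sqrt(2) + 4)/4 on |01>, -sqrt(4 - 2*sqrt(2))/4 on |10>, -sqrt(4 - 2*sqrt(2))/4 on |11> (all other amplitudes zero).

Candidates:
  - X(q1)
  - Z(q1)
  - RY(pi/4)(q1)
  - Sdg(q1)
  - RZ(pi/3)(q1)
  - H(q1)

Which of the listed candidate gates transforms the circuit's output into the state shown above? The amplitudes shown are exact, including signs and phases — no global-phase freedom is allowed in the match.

The unique candidate consistent with the amplitudes is Z(q1).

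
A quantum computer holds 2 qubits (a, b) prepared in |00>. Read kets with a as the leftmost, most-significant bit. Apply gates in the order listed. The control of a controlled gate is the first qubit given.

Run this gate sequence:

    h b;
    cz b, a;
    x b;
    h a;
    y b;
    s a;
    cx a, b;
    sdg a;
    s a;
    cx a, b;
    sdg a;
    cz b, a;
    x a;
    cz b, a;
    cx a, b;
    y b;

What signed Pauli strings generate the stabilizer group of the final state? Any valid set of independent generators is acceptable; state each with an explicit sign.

The stabilizer group can be generated by +XI, -IX, among other valid generating sets. Key observation: steps 6-11 multiply out to the identity, so the circuit reduces to the remaining gates.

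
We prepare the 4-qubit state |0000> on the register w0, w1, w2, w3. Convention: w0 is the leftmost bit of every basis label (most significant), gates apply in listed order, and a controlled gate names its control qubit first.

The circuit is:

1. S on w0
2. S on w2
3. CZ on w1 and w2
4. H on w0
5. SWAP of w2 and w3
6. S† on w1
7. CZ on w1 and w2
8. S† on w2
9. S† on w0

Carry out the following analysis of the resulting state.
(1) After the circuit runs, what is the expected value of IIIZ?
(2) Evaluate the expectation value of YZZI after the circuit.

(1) The expectation value of IIIZ is 1.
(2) In the final state, YZZI has expectation -1.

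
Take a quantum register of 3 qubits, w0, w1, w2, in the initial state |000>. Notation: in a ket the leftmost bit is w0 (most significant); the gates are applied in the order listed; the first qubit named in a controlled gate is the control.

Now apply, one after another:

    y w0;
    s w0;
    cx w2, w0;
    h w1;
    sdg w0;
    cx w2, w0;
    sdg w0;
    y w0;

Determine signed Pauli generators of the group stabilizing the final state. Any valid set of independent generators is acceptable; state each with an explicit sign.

One valid set of independent stabilizer generators is +IXI, +ZII, +IIZ (any independent generating set of the same group is equally correct).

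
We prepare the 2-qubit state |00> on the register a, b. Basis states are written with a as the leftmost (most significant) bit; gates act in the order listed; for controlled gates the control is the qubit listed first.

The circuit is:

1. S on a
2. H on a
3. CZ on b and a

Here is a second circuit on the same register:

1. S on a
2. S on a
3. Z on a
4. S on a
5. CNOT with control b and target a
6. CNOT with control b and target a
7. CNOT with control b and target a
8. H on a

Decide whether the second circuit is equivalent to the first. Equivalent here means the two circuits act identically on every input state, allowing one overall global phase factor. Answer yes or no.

Yes: on every input state the two circuits agree up to one overall phase factor.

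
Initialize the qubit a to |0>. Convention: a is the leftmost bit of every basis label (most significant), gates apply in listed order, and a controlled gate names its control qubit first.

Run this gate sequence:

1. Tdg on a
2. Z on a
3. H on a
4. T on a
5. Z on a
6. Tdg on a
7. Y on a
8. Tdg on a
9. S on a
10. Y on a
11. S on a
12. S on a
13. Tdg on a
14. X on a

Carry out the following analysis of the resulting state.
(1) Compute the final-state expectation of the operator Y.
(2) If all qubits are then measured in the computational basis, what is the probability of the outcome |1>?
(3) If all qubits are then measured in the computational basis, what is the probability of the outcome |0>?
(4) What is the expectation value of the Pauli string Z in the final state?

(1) In the final state, Y has expectation 1.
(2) A full measurement returns |1> with probability 1/2.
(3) A full measurement returns |0> with probability 1/2.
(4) The observable Z averages to 0.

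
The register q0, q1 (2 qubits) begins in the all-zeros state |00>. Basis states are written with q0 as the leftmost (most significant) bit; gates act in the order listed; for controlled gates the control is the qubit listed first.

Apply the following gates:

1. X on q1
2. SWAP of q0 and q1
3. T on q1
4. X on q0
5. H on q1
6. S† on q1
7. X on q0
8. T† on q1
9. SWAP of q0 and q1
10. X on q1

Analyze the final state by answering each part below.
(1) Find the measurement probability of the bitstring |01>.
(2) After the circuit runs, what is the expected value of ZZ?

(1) Outcome |01> occurs with probability 0.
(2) The observable ZZ averages to 0.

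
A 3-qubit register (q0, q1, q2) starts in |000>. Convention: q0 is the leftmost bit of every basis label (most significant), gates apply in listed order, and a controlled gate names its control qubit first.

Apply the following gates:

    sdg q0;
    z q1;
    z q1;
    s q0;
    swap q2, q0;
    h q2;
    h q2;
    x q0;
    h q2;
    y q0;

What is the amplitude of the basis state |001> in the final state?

|001> carries amplitude -sqrt(2)*I/2 in the final state.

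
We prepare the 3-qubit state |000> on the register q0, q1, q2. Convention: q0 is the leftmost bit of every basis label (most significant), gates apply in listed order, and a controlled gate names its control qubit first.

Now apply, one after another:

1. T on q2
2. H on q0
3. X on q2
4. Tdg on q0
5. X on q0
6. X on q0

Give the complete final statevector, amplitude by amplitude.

After the circuit, the state carries amplitude sqrt(2)/2 on |001>, -sqrt(2)*exp(3*I*pi/4)/2 on |101>, and 0 on every other basis state. Key observation: gates 5-6 undo each other exactly, leaving only the rest of the circuit to track.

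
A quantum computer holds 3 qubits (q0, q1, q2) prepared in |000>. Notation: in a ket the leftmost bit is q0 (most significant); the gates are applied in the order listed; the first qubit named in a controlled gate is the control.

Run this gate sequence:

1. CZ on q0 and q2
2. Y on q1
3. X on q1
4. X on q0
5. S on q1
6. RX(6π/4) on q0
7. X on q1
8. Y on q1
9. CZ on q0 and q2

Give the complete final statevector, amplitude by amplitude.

The resulting statevector has amplitude -sqrt(2)*I/2 on |000>, -sqrt(2)/2 on |100>, and 0 on every other basis state.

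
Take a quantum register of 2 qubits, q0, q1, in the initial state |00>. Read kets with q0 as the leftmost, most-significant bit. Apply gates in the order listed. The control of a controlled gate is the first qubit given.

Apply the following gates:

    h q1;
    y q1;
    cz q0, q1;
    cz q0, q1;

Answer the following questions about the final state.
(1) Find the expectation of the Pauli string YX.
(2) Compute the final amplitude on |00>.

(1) The expectation value of YX is 0.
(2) The amplitude on |00> is -sqrt(2)*I/2.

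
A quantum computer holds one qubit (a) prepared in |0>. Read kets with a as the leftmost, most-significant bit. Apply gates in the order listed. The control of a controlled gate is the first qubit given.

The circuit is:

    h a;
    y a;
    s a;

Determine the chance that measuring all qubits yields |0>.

The probability of measuring |0> is 1/2.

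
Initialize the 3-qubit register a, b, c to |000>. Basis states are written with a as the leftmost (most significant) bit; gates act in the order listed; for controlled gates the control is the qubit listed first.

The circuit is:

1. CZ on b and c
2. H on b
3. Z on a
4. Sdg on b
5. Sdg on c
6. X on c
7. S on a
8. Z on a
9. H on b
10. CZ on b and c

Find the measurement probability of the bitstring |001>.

Outcome |001> occurs with probability 1/2.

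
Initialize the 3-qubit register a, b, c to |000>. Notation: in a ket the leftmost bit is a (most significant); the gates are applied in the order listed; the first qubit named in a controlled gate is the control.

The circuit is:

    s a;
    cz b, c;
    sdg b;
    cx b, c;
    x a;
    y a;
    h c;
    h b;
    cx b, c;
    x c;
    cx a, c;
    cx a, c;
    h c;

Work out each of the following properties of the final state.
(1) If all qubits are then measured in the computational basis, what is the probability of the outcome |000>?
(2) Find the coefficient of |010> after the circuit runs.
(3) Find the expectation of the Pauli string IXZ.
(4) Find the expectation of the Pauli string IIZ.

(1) The probability of measuring |000> is 1/2.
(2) The amplitude on |010> is -sqrt(2)*I/2.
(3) In the final state, IXZ has expectation 1.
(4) In the final state, IIZ has expectation 1.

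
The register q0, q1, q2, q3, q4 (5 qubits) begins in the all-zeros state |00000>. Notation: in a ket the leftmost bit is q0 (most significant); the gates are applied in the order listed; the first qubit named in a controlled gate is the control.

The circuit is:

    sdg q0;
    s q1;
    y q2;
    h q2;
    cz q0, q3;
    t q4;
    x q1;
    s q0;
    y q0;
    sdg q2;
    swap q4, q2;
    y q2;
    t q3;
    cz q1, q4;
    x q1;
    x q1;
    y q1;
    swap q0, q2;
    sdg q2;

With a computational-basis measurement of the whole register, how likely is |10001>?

The probability of measuring |10001> is 0. Key observation: steps 15-16 multiply out to the identity, so the circuit reduces to the remaining gates.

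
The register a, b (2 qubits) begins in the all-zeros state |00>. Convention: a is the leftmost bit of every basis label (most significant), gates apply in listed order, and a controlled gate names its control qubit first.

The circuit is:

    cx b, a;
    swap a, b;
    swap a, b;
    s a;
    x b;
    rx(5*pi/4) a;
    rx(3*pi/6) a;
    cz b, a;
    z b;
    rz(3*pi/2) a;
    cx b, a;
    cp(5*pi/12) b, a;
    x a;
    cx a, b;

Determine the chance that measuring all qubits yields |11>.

A full measurement returns |11> with probability 0. Key observation: the block from step 2 through step 3 cancels to the identity and can be dropped.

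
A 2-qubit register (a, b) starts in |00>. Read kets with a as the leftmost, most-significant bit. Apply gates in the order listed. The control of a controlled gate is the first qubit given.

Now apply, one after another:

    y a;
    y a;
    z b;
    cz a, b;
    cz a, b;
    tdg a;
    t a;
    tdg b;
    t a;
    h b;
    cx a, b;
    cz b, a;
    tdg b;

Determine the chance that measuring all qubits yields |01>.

A full measurement returns |01> with probability 1/2.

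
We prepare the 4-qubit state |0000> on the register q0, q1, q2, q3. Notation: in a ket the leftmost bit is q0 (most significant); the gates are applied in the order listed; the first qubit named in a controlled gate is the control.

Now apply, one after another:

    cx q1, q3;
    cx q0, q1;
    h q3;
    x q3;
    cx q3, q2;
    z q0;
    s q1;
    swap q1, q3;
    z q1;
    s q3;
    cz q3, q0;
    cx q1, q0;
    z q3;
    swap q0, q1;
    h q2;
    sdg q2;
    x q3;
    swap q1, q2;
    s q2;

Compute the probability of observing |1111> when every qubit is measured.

A full measurement returns |1111> with probability 1/4.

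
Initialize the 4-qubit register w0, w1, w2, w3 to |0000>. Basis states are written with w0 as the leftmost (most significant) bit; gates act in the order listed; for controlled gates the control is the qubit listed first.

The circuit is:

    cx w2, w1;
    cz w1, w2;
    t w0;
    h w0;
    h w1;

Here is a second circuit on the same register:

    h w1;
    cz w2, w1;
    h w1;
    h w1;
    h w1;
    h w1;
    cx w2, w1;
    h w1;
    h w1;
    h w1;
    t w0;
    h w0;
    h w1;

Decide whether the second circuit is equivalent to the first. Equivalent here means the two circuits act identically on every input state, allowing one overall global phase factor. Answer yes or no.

Yes: on every input state the two circuits agree up to one overall phase factor.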